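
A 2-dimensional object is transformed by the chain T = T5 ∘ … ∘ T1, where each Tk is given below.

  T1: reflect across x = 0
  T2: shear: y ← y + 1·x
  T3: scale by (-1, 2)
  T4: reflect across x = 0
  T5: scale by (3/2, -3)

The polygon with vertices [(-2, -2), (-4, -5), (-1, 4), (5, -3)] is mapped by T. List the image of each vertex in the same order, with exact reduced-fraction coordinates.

T1 reflect across x = 0: (-2, -2) → (2, -2); (-4, -5) → (4, -5); (-1, 4) → (1, 4); (5, -3) → (-5, -3)
T2 shear: y ← y + 1·x: (2, -2) → (2, 0); (4, -5) → (4, -1); (1, 4) → (1, 5); (-5, -3) → (-5, -8)
T3 scale by (-1, 2): (2, 0) → (-2, 0); (4, -1) → (-4, -2); (1, 5) → (-1, 10); (-5, -8) → (5, -16)
T4 reflect across x = 0: (-2, 0) → (2, 0); (-4, -2) → (4, -2); (-1, 10) → (1, 10); (5, -16) → (-5, -16)
T5 scale by (3/2, -3): (2, 0) → (3, 0); (4, -2) → (6, 6); (1, 10) → (3/2, -30); (-5, -16) → (-15/2, 48)

image vertices: (3, 0), (6, 6), (3/2, -30), (-15/2, 48)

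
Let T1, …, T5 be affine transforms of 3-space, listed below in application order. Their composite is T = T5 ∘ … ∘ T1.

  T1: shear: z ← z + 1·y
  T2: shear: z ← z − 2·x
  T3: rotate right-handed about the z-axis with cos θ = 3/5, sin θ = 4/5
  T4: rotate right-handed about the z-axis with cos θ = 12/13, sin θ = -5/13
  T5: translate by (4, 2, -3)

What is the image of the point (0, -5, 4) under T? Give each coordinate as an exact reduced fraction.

T1 shear: z ← z + 1·y: (0, -5, 4) → (0, -5, -1)
T2 shear: z ← z − 2·x: (0, -5, -1) → (0, -5, -1)
T3 rotate right-handed about the z-axis with cos θ = 3/5, sin θ = 4/5: (0, -5, -1) → (4, -3, -1)
T4 rotate right-handed about the z-axis with cos θ = 12/13, sin θ = -5/13: (4, -3, -1) → (33/13, -56/13, -1)
T5 translate by (4, 2, -3): (33/13, -56/13, -1) → (85/13, -30/13, -4)

T(p) = (85/13, -30/13, -4)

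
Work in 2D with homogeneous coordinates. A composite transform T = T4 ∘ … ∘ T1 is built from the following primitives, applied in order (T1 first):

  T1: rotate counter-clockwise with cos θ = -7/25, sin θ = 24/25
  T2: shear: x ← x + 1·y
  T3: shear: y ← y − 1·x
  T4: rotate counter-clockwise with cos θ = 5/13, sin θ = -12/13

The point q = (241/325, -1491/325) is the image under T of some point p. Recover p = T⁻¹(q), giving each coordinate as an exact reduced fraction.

T1 = [-7/25 -24/25 0; 24/25 -7/25 0; 0 0 1]
T2·T1 = [17/25 -31/25 0; 24/25 -7/25 0; 0 0 1]
T3·…·T1 = [17/25 -31/25 0; 7/25 24/25 0; 0 0 1]
T4·…·T1 = [13/25 133/325 0; -13/25 492/325 0; 0 0 1]
det M = 1; M⁻¹ = [492/325 -133/325 0; 13/25 13/25 0; 0 0 1]
M⁻¹ · (241/325, -1491/325)ᵀ = (3, -2)ᵀ

p = (3, -2)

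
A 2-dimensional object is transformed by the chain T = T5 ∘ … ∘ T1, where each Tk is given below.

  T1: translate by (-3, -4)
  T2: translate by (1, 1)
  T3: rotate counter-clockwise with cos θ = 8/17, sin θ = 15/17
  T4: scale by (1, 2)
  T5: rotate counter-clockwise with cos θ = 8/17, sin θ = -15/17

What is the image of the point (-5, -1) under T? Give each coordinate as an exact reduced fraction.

T1 translate by (-3, -4): (-5, -1) → (-8, -5)
T2 translate by (1, 1): (-8, -5) → (-7, -4)
T3 rotate counter-clockwise with cos θ = 8/17, sin θ = 15/17: (-7, -4) → (4/17, -137/17)
T4 scale by (1, 2): (4/17, -137/17) → (4/17, -274/17)
T5 rotate counter-clockwise with cos θ = 8/17, sin θ = -15/17: (4/17, -274/17) → (-4078/289, -2252/289)

T(p) = (-4078/289, -2252/289)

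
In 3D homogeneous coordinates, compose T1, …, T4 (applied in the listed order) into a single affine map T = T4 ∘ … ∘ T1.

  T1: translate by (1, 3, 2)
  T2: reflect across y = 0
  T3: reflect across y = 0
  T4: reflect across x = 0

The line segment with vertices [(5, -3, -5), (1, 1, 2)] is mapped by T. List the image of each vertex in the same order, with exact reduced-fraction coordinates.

T1 translate by (1, 3, 2): (5, -3, -5) → (6, 0, -3); (1, 1, 2) → (2, 4, 4)
T2 reflect across y = 0: (6, 0, -3) → (6, 0, -3); (2, 4, 4) → (2, -4, 4)
T3 reflect across y = 0: (6, 0, -3) → (6, 0, -3); (2, -4, 4) → (2, 4, 4)
T4 reflect across x = 0: (6, 0, -3) → (-6, 0, -3); (2, 4, 4) → (-2, 4, 4)

image vertices: (-6, 0, -3), (-2, 4, 4)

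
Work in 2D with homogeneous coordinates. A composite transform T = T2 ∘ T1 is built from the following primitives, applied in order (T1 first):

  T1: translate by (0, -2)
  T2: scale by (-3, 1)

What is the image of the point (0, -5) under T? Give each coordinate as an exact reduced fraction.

T(p) = (0, -7)

T1 translate by (0, -2): (0, -5) → (0, -7)
T2 scale by (-3, 1): (0, -7) → (0, -7)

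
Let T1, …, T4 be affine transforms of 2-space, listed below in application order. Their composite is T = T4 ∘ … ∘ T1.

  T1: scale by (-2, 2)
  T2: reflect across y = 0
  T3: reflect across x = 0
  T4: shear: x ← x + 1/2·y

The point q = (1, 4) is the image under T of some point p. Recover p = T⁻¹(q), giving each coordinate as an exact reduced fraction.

p = (-1/2, -2)

T1 = [-2 0 0; 0 2 0; 0 0 1]
T2·T1 = [-2 0 0; 0 -2 0; 0 0 1]
T3·…·T1 = [2 0 0; 0 -2 0; 0 0 1]
T4·…·T1 = [2 -1 0; 0 -2 0; 0 0 1]
det M = -4; M⁻¹ = [1/2 -1/4 0; 0 -1/2 0; 0 0 1]
M⁻¹ · (1, 4)ᵀ = (-1/2, -2)ᵀ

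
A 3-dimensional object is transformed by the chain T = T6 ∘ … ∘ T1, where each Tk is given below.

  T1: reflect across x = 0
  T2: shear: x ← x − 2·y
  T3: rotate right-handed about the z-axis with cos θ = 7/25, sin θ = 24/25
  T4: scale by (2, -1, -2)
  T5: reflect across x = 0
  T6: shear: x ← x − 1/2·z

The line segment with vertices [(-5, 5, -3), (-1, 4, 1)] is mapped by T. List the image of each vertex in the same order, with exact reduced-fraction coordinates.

image vertices: (47/5, 17/5, 6), (63/5, 28/5, -2)

T1 reflect across x = 0: (-5, 5, -3) → (5, 5, -3); (-1, 4, 1) → (1, 4, 1)
T2 shear: x ← x − 2·y: (5, 5, -3) → (-5, 5, -3); (1, 4, 1) → (-7, 4, 1)
T3 rotate right-handed about the z-axis with cos θ = 7/25, sin θ = 24/25: (-5, 5, -3) → (-31/5, -17/5, -3); (-7, 4, 1) → (-29/5, -28/5, 1)
T4 scale by (2, -1, -2): (-31/5, -17/5, -3) → (-62/5, 17/5, 6); (-29/5, -28/5, 1) → (-58/5, 28/5, -2)
T5 reflect across x = 0: (-62/5, 17/5, 6) → (62/5, 17/5, 6); (-58/5, 28/5, -2) → (58/5, 28/5, -2)
T6 shear: x ← x − 1/2·z: (62/5, 17/5, 6) → (47/5, 17/5, 6); (58/5, 28/5, -2) → (63/5, 28/5, -2)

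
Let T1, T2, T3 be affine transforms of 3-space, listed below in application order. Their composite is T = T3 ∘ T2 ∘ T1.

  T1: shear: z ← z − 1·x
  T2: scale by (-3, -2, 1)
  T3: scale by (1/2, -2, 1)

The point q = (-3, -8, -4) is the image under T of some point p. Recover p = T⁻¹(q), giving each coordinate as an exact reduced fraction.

p = (2, -2, -2)

T1 = [1 0 0 0; 0 1 0 0; -1 0 1 0; 0 0 0 1]
T2·T1 = [-3 0 0 0; 0 -2 0 0; -1 0 1 0; 0 0 0 1]
T3·…·T1 = [-3/2 0 0 0; 0 4 0 0; -1 0 1 0; 0 0 0 1]
det M = -6; M⁻¹ = [-2/3 0 0 0; 0 1/4 0 0; -2/3 0 1 0; 0 0 0 1]
M⁻¹ · (-3, -8, -4)ᵀ = (2, -2, -2)ᵀ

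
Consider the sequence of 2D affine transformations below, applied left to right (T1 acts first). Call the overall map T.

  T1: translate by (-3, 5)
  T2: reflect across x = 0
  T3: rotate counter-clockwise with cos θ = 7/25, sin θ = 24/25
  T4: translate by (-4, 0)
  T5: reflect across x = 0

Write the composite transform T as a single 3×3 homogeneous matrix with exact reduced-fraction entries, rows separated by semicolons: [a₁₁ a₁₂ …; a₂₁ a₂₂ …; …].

T = [7/25 24/25 199/25; -24/25 7/25 107/25; 0 0 1]

T1 = [1 0 -3; 0 1 5; 0 0 1]
T2·T1 = [-1 0 3; 0 1 5; 0 0 1]
T3·…·T1 = [-7/25 -24/25 -99/25; -24/25 7/25 107/25; 0 0 1]
T4·…·T1 = [-7/25 -24/25 -199/25; -24/25 7/25 107/25; 0 0 1]
T5·…·T1 = [7/25 24/25 199/25; -24/25 7/25 107/25; 0 0 1]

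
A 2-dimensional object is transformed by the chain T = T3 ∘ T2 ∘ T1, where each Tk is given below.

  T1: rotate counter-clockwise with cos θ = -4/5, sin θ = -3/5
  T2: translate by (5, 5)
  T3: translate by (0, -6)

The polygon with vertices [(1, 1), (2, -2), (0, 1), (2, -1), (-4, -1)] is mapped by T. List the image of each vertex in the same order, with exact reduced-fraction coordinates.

image vertices: (24/5, -12/5), (11/5, -3/5), (28/5, -9/5), (14/5, -7/5), (38/5, 11/5)

T1 rotate counter-clockwise with cos θ = -4/5, sin θ = -3/5: (1, 1) → (-1/5, -7/5); (2, -2) → (-14/5, 2/5); (0, 1) → (3/5, -4/5); (2, -1) → (-11/5, -2/5); (-4, -1) → (13/5, 16/5)
T2 translate by (5, 5): (-1/5, -7/5) → (24/5, 18/5); (-14/5, 2/5) → (11/5, 27/5); (3/5, -4/5) → (28/5, 21/5); (-11/5, -2/5) → (14/5, 23/5); (13/5, 16/5) → (38/5, 41/5)
T3 translate by (0, -6): (24/5, 18/5) → (24/5, -12/5); (11/5, 27/5) → (11/5, -3/5); (28/5, 21/5) → (28/5, -9/5); (14/5, 23/5) → (14/5, -7/5); (38/5, 41/5) → (38/5, 11/5)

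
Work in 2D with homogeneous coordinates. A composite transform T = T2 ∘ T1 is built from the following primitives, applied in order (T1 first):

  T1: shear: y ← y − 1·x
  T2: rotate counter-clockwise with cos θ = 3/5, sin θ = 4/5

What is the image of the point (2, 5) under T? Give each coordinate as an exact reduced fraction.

T(p) = (-6/5, 17/5)

T1 shear: y ← y − 1·x: (2, 5) → (2, 3)
T2 rotate counter-clockwise with cos θ = 3/5, sin θ = 4/5: (2, 3) → (-6/5, 17/5)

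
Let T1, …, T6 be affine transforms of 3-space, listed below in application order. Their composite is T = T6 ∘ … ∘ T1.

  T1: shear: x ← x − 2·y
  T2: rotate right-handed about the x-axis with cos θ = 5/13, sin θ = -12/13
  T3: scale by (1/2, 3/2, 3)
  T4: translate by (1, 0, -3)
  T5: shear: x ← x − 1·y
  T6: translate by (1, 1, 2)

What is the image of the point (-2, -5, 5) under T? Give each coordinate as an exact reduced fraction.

T(p) = (51/26, 131/26, 242/13)

T1 shear: x ← x − 2·y: (-2, -5, 5) → (8, -5, 5)
T2 rotate right-handed about the x-axis with cos θ = 5/13, sin θ = -12/13: (8, -5, 5) → (8, 35/13, 85/13)
T3 scale by (1/2, 3/2, 3): (8, 35/13, 85/13) → (4, 105/26, 255/13)
T4 translate by (1, 0, -3): (4, 105/26, 255/13) → (5, 105/26, 216/13)
T5 shear: x ← x − 1·y: (5, 105/26, 216/13) → (25/26, 105/26, 216/13)
T6 translate by (1, 1, 2): (25/26, 105/26, 216/13) → (51/26, 131/26, 242/13)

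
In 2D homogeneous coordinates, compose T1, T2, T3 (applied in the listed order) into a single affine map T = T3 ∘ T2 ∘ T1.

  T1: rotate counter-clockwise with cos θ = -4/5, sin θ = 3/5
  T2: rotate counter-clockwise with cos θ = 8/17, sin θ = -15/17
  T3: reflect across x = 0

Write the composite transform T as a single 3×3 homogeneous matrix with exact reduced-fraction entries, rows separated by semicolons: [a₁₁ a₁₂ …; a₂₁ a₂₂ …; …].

T1 = [-4/5 -3/5 0; 3/5 -4/5 0; 0 0 1]
T2·T1 = [13/85 -84/85 0; 84/85 13/85 0; 0 0 1]
T3·…·T1 = [-13/85 84/85 0; 84/85 13/85 0; 0 0 1]

T = [-13/85 84/85 0; 84/85 13/85 0; 0 0 1]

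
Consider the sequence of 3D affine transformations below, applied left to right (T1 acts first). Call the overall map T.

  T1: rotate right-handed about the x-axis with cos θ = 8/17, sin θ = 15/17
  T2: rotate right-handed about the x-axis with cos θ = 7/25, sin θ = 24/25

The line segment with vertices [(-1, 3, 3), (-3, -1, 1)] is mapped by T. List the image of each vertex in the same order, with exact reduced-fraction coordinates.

image vertices: (-1, -1803/425, -21/425), (-3, 7/425, -601/425)

T1 rotate right-handed about the x-axis with cos θ = 8/17, sin θ = 15/17: (-1, 3, 3) → (-1, -21/17, 69/17); (-3, -1, 1) → (-3, -23/17, -7/17)
T2 rotate right-handed about the x-axis with cos θ = 7/25, sin θ = 24/25: (-1, -21/17, 69/17) → (-1, -1803/425, -21/425); (-3, -23/17, -7/17) → (-3, 7/425, -601/425)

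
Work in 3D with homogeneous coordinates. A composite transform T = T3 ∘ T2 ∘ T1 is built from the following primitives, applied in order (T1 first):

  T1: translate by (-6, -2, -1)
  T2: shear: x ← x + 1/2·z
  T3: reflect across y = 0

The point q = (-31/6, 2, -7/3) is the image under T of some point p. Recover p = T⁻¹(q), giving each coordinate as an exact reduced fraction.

p = (2, 0, -4/3)

T1 = [1 0 0 -6; 0 1 0 -2; 0 0 1 -1; 0 0 0 1]
T2·T1 = [1 0 1/2 -13/2; 0 1 0 -2; 0 0 1 -1; 0 0 0 1]
T3·…·T1 = [1 0 1/2 -13/2; 0 -1 0 2; 0 0 1 -1; 0 0 0 1]
det M = -1; M⁻¹ = [1 0 -1/2 6; 0 -1 0 2; 0 0 1 1; 0 0 0 1]
M⁻¹ · (-31/6, 2, -7/3)ᵀ = (2, 0, -4/3)ᵀ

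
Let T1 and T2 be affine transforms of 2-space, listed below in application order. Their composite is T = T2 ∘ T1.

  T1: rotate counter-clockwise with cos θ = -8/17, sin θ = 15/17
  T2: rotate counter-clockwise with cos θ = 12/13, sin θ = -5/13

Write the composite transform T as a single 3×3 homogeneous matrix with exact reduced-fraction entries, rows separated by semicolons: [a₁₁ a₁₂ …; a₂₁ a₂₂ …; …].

T = [-21/221 -220/221 0; 220/221 -21/221 0; 0 0 1]

T1 = [-8/17 -15/17 0; 15/17 -8/17 0; 0 0 1]
T2·T1 = [-21/221 -220/221 0; 220/221 -21/221 0; 0 0 1]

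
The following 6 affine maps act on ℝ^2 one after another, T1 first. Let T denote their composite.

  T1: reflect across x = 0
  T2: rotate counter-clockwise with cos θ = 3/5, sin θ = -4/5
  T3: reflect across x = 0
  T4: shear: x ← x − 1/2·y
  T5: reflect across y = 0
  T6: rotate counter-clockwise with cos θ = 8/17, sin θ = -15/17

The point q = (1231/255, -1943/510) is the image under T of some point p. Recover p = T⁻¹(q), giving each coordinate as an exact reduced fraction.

p = (2/3, -5)

T1 = [-1 0 0; 0 1 0; 0 0 1]
T2·T1 = [-3/5 4/5 0; 4/5 3/5 0; 0 0 1]
T3·…·T1 = [3/5 -4/5 0; 4/5 3/5 0; 0 0 1]
T4·…·T1 = [1/5 -11/10 0; 4/5 3/5 0; 0 0 1]
T5·…·T1 = [1/5 -11/10 0; -4/5 -3/5 0; 0 0 1]
T6·…·T1 = [-52/85 -89/85 0; -47/85 117/170 0; 0 0 1]
det M = -1; M⁻¹ = [-117/170 -89/85 0; -47/85 52/85 0; 0 0 1]
M⁻¹ · (1231/255, -1943/510)ᵀ = (2/3, -5)ᵀ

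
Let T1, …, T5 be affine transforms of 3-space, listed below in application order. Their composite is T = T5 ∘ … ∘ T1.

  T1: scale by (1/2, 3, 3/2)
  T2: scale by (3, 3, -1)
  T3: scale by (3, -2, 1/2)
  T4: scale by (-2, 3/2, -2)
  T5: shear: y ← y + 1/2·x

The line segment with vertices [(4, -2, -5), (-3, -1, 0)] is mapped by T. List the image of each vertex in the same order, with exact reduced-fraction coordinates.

image vertices: (-36, 36, -15/2), (27, 81/2, 0)

T1 scale by (1/2, 3, 3/2): (4, -2, -5) → (2, -6, -15/2); (-3, -1, 0) → (-3/2, -3, 0)
T2 scale by (3, 3, -1): (2, -6, -15/2) → (6, -18, 15/2); (-3/2, -3, 0) → (-9/2, -9, 0)
T3 scale by (3, -2, 1/2): (6, -18, 15/2) → (18, 36, 15/4); (-9/2, -9, 0) → (-27/2, 18, 0)
T4 scale by (-2, 3/2, -2): (18, 36, 15/4) → (-36, 54, -15/2); (-27/2, 18, 0) → (27, 27, 0)
T5 shear: y ← y + 1/2·x: (-36, 54, -15/2) → (-36, 36, -15/2); (27, 27, 0) → (27, 81/2, 0)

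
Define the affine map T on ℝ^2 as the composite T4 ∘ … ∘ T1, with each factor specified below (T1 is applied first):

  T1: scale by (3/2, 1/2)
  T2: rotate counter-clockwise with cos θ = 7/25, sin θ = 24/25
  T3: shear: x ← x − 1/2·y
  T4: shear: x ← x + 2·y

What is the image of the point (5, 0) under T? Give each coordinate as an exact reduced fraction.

T1 scale by (3/2, 1/2): (5, 0) → (15/2, 0)
T2 rotate counter-clockwise with cos θ = 7/25, sin θ = 24/25: (15/2, 0) → (21/10, 36/5)
T3 shear: x ← x − 1/2·y: (21/10, 36/5) → (-3/2, 36/5)
T4 shear: x ← x + 2·y: (-3/2, 36/5) → (129/10, 36/5)

T(p) = (129/10, 36/5)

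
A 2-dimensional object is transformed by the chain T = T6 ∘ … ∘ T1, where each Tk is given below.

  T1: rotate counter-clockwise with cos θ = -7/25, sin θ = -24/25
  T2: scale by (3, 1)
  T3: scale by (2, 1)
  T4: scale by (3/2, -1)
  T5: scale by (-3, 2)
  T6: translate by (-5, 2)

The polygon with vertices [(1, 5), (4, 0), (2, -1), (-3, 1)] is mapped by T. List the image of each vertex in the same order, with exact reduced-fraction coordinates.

T1 rotate counter-clockwise with cos θ = -7/25, sin θ = -24/25: (1, 5) → (113/25, -59/25); (4, 0) → (-28/25, -96/25); (2, -1) → (-38/25, -41/25); (-3, 1) → (9/5, 13/5)
T2 scale by (3, 1): (113/25, -59/25) → (339/25, -59/25); (-28/25, -96/25) → (-84/25, -96/25); (-38/25, -41/25) → (-114/25, -41/25); (9/5, 13/5) → (27/5, 13/5)
T3 scale by (2, 1): (339/25, -59/25) → (678/25, -59/25); (-84/25, -96/25) → (-168/25, -96/25); (-114/25, -41/25) → (-228/25, -41/25); (27/5, 13/5) → (54/5, 13/5)
T4 scale by (3/2, -1): (678/25, -59/25) → (1017/25, 59/25); (-168/25, -96/25) → (-252/25, 96/25); (-228/25, -41/25) → (-342/25, 41/25); (54/5, 13/5) → (81/5, -13/5)
T5 scale by (-3, 2): (1017/25, 59/25) → (-3051/25, 118/25); (-252/25, 96/25) → (756/25, 192/25); (-342/25, 41/25) → (1026/25, 82/25); (81/5, -13/5) → (-243/5, -26/5)
T6 translate by (-5, 2): (-3051/25, 118/25) → (-3176/25, 168/25); (756/25, 192/25) → (631/25, 242/25); (1026/25, 82/25) → (901/25, 132/25); (-243/5, -26/5) → (-268/5, -16/5)

image vertices: (-3176/25, 168/25), (631/25, 242/25), (901/25, 132/25), (-268/5, -16/5)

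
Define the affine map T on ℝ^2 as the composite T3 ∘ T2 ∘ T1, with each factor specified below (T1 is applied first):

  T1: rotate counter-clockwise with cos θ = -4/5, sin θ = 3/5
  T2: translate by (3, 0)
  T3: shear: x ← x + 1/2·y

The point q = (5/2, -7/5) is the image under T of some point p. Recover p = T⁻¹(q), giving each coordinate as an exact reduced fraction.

p = (-1, 1)

T1 = [-4/5 -3/5 0; 3/5 -4/5 0; 0 0 1]
T2·T1 = [-4/5 -3/5 3; 3/5 -4/5 0; 0 0 1]
T3·…·T1 = [-1/2 -1 3; 3/5 -4/5 0; 0 0 1]
det M = 1; M⁻¹ = [-4/5 1 12/5; -3/5 -1/2 9/5; 0 0 1]
M⁻¹ · (5/2, -7/5)ᵀ = (-1, 1)ᵀ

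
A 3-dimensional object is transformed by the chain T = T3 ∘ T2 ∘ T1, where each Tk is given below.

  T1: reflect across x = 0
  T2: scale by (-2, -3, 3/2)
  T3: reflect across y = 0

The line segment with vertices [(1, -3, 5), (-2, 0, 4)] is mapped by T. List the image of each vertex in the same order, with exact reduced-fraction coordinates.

T1 reflect across x = 0: (1, -3, 5) → (-1, -3, 5); (-2, 0, 4) → (2, 0, 4)
T2 scale by (-2, -3, 3/2): (-1, -3, 5) → (2, 9, 15/2); (2, 0, 4) → (-4, 0, 6)
T3 reflect across y = 0: (2, 9, 15/2) → (2, -9, 15/2); (-4, 0, 6) → (-4, 0, 6)

image vertices: (2, -9, 15/2), (-4, 0, 6)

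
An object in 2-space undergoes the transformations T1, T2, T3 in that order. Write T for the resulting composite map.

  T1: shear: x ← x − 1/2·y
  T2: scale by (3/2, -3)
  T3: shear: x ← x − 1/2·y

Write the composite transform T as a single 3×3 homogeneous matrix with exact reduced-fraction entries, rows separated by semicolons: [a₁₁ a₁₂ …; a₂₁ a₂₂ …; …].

T1 = [1 -1/2 0; 0 1 0; 0 0 1]
T2·T1 = [3/2 -3/4 0; 0 -3 0; 0 0 1]
T3·…·T1 = [3/2 3/4 0; 0 -3 0; 0 0 1]

T = [3/2 3/4 0; 0 -3 0; 0 0 1]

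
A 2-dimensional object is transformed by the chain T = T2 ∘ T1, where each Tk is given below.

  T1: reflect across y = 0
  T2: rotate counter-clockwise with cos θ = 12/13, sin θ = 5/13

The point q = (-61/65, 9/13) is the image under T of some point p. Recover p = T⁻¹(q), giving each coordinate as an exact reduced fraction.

p = (-3/5, -1)

T1 = [1 0 0; 0 -1 0; 0 0 1]
T2·T1 = [12/13 5/13 0; 5/13 -12/13 0; 0 0 1]
det M = -1; M⁻¹ = [12/13 5/13 0; 5/13 -12/13 0; 0 0 1]
M⁻¹ · (-61/65, 9/13)ᵀ = (-3/5, -1)ᵀ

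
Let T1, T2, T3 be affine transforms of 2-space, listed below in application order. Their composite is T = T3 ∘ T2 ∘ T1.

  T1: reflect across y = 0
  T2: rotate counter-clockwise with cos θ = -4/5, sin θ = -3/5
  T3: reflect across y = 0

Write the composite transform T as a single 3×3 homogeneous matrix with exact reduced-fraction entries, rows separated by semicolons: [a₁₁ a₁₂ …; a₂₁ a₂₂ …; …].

T1 = [1 0 0; 0 -1 0; 0 0 1]
T2·T1 = [-4/5 -3/5 0; -3/5 4/5 0; 0 0 1]
T3·…·T1 = [-4/5 -3/5 0; 3/5 -4/5 0; 0 0 1]

T = [-4/5 -3/5 0; 3/5 -4/5 0; 0 0 1]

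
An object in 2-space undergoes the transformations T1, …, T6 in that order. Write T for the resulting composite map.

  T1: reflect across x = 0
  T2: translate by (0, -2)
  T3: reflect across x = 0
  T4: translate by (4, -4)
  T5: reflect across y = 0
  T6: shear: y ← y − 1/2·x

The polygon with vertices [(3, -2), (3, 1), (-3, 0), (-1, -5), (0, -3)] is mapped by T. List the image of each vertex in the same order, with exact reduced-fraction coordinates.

image vertices: (7, 9/2), (7, 3/2), (1, 11/2), (3, 19/2), (4, 7)

T1 reflect across x = 0: (3, -2) → (-3, -2); (3, 1) → (-3, 1); (-3, 0) → (3, 0); (-1, -5) → (1, -5); (0, -3) → (0, -3)
T2 translate by (0, -2): (-3, -2) → (-3, -4); (-3, 1) → (-3, -1); (3, 0) → (3, -2); (1, -5) → (1, -7); (0, -3) → (0, -5)
T3 reflect across x = 0: (-3, -4) → (3, -4); (-3, -1) → (3, -1); (3, -2) → (-3, -2); (1, -7) → (-1, -7); (0, -5) → (0, -5)
T4 translate by (4, -4): (3, -4) → (7, -8); (3, -1) → (7, -5); (-3, -2) → (1, -6); (-1, -7) → (3, -11); (0, -5) → (4, -9)
T5 reflect across y = 0: (7, -8) → (7, 8); (7, -5) → (7, 5); (1, -6) → (1, 6); (3, -11) → (3, 11); (4, -9) → (4, 9)
T6 shear: y ← y − 1/2·x: (7, 8) → (7, 9/2); (7, 5) → (7, 3/2); (1, 6) → (1, 11/2); (3, 11) → (3, 19/2); (4, 9) → (4, 7)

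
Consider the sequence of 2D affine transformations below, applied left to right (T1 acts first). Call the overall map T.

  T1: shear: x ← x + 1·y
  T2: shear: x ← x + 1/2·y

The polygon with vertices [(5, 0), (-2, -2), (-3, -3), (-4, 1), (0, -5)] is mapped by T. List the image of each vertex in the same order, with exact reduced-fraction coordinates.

T1 shear: x ← x + 1·y: (5, 0) → (5, 0); (-2, -2) → (-4, -2); (-3, -3) → (-6, -3); (-4, 1) → (-3, 1); (0, -5) → (-5, -5)
T2 shear: x ← x + 1/2·y: (5, 0) → (5, 0); (-4, -2) → (-5, -2); (-6, -3) → (-15/2, -3); (-3, 1) → (-5/2, 1); (-5, -5) → (-15/2, -5)

image vertices: (5, 0), (-5, -2), (-15/2, -3), (-5/2, 1), (-15/2, -5)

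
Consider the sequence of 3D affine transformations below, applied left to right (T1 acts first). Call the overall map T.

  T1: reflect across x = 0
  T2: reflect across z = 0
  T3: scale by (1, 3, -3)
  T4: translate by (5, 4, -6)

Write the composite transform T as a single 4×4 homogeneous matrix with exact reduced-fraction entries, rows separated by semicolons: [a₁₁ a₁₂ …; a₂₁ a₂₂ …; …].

T = [-1 0 0 5; 0 3 0 4; 0 0 3 -6; 0 0 0 1]

T1 = [-1 0 0 0; 0 1 0 0; 0 0 1 0; 0 0 0 1]
T2·T1 = [-1 0 0 0; 0 1 0 0; 0 0 -1 0; 0 0 0 1]
T3·…·T1 = [-1 0 0 0; 0 3 0 0; 0 0 3 0; 0 0 0 1]
T4·…·T1 = [-1 0 0 5; 0 3 0 4; 0 0 3 -6; 0 0 0 1]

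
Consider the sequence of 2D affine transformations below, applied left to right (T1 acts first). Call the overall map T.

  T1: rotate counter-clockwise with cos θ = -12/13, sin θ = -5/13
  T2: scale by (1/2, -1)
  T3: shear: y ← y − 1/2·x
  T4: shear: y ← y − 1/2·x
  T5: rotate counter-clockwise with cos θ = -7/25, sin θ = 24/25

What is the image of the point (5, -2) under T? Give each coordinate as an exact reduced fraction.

T(p) = (-619/325, -84/25)

T1 rotate counter-clockwise with cos θ = -12/13, sin θ = -5/13: (5, -2) → (-70/13, -1/13)
T2 scale by (1/2, -1): (-70/13, -1/13) → (-35/13, 1/13)
T3 shear: y ← y − 1/2·x: (-35/13, 1/13) → (-35/13, 37/26)
T4 shear: y ← y − 1/2·x: (-35/13, 37/26) → (-35/13, 36/13)
T5 rotate counter-clockwise with cos θ = -7/25, sin θ = 24/25: (-35/13, 36/13) → (-619/325, -84/25)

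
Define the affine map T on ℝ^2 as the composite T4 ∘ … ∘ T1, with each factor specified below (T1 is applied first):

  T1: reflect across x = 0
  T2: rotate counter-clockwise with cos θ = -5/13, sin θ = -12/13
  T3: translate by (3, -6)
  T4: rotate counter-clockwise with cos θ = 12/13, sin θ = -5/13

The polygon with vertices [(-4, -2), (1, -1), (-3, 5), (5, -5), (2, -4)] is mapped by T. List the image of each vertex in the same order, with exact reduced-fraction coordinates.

T1 reflect across x = 0: (-4, -2) → (4, -2); (1, -1) → (-1, -1); (-3, 5) → (3, 5); (5, -5) → (-5, -5); (2, -4) → (-2, -4)
T2 rotate counter-clockwise with cos θ = -5/13, sin θ = -12/13: (4, -2) → (-44/13, -38/13); (-1, -1) → (-7/13, 17/13); (3, 5) → (45/13, -61/13); (-5, -5) → (-35/13, 85/13); (-2, -4) → (-38/13, 44/13)
T3 translate by (3, -6): (-44/13, -38/13) → (-5/13, -116/13); (-7/13, 17/13) → (32/13, -61/13); (45/13, -61/13) → (84/13, -139/13); (-35/13, 85/13) → (4/13, 7/13); (-38/13, 44/13) → (1/13, -34/13)
T4 rotate counter-clockwise with cos θ = 12/13, sin θ = -5/13: (-5/13, -116/13) → (-640/169, -1367/169); (32/13, -61/13) → (79/169, -892/169); (84/13, -139/13) → (313/169, -2088/169); (4/13, 7/13) → (83/169, 64/169); (1/13, -34/13) → (-158/169, -413/169)

image vertices: (-640/169, -1367/169), (79/169, -892/169), (313/169, -2088/169), (83/169, 64/169), (-158/169, -413/169)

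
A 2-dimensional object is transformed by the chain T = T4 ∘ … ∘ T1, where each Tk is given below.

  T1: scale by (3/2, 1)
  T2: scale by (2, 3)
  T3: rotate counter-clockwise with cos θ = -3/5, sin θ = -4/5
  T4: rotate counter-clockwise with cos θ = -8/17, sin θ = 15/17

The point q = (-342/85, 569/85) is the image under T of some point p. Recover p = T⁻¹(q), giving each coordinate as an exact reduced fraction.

p = (-5/3, 2)

T1 = [3/2 0 0; 0 1 0; 0 0 1]
T2·T1 = [3 0 0; 0 3 0; 0 0 1]
T3·…·T1 = [-9/5 12/5 0; -12/5 -9/5 0; 0 0 1]
T4·…·T1 = [252/85 39/85 0; -39/85 252/85 0; 0 0 1]
det M = 9; M⁻¹ = [28/85 -13/255 0; 13/255 28/85 0; 0 0 1]
M⁻¹ · (-342/85, 569/85)ᵀ = (-5/3, 2)ᵀ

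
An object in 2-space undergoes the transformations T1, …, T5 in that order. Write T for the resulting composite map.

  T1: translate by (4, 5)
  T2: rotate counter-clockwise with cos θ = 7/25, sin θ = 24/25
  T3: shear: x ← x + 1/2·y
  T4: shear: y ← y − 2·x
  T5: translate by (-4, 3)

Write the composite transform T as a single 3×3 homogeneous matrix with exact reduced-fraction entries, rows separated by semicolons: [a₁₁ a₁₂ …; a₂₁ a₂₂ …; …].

T = [19/25 -41/50 -253/50; -14/25 48/25 259/25; 0 0 1]

T1 = [1 0 4; 0 1 5; 0 0 1]
T2·T1 = [7/25 -24/25 -92/25; 24/25 7/25 131/25; 0 0 1]
T3·…·T1 = [19/25 -41/50 -53/50; 24/25 7/25 131/25; 0 0 1]
T4·…·T1 = [19/25 -41/50 -53/50; -14/25 48/25 184/25; 0 0 1]
T5·…·T1 = [19/25 -41/50 -253/50; -14/25 48/25 259/25; 0 0 1]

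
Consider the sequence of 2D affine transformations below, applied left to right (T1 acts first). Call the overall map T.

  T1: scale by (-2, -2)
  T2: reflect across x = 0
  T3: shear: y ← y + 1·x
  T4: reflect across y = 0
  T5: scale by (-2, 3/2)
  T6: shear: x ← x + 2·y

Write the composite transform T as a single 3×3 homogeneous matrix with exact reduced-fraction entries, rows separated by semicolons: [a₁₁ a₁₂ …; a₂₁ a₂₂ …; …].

T = [-10 6 0; -3 3 0; 0 0 1]

T1 = [-2 0 0; 0 -2 0; 0 0 1]
T2·T1 = [2 0 0; 0 -2 0; 0 0 1]
T3·…·T1 = [2 0 0; 2 -2 0; 0 0 1]
T4·…·T1 = [2 0 0; -2 2 0; 0 0 1]
T5·…·T1 = [-4 0 0; -3 3 0; 0 0 1]
T6·…·T1 = [-10 6 0; -3 3 0; 0 0 1]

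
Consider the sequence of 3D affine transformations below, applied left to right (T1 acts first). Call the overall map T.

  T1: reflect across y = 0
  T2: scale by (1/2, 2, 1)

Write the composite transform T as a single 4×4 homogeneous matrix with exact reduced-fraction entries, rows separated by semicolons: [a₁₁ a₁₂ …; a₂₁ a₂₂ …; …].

T = [1/2 0 0 0; 0 -2 0 0; 0 0 1 0; 0 0 0 1]

T1 = [1 0 0 0; 0 -1 0 0; 0 0 1 0; 0 0 0 1]
T2·T1 = [1/2 0 0 0; 0 -2 0 0; 0 0 1 0; 0 0 0 1]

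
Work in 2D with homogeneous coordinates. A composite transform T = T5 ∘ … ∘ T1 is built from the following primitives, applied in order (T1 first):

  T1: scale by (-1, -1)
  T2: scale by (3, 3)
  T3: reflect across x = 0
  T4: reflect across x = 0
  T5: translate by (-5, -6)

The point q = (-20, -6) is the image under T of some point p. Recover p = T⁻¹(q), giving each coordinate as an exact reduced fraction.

p = (5, 0)

T1 = [-1 0 0; 0 -1 0; 0 0 1]
T2·T1 = [-3 0 0; 0 -3 0; 0 0 1]
T3·…·T1 = [3 0 0; 0 -3 0; 0 0 1]
T4·…·T1 = [-3 0 0; 0 -3 0; 0 0 1]
T5·…·T1 = [-3 0 -5; 0 -3 -6; 0 0 1]
det M = 9; M⁻¹ = [-1/3 0 -5/3; 0 -1/3 -2; 0 0 1]
M⁻¹ · (-20, -6)ᵀ = (5, 0)ᵀ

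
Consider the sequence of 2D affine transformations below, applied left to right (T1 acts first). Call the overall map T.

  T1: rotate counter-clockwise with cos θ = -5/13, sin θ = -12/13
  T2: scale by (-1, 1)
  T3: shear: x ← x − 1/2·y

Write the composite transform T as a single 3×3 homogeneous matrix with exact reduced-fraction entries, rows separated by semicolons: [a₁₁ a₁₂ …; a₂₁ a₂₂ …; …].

T1 = [-5/13 12/13 0; -12/13 -5/13 0; 0 0 1]
T2·T1 = [5/13 -12/13 0; -12/13 -5/13 0; 0 0 1]
T3·…·T1 = [11/13 -19/26 0; -12/13 -5/13 0; 0 0 1]

T = [11/13 -19/26 0; -12/13 -5/13 0; 0 0 1]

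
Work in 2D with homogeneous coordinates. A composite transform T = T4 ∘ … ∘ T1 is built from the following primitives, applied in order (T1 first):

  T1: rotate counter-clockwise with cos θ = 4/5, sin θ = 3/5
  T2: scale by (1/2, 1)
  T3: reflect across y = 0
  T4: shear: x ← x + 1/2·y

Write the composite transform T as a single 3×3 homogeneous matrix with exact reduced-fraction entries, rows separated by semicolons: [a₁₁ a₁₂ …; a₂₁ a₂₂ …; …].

T = [1/10 -7/10 0; -3/5 -4/5 0; 0 0 1]

T1 = [4/5 -3/5 0; 3/5 4/5 0; 0 0 1]
T2·T1 = [2/5 -3/10 0; 3/5 4/5 0; 0 0 1]
T3·…·T1 = [2/5 -3/10 0; -3/5 -4/5 0; 0 0 1]
T4·…·T1 = [1/10 -7/10 0; -3/5 -4/5 0; 0 0 1]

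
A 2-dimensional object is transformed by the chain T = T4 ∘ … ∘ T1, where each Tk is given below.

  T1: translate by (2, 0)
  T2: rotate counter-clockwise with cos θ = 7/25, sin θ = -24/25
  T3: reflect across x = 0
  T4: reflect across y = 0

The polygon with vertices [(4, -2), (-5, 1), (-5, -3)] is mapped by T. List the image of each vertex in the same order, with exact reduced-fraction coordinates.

T1 translate by (2, 0): (4, -2) → (6, -2); (-5, 1) → (-3, 1); (-5, -3) → (-3, -3)
T2 rotate counter-clockwise with cos θ = 7/25, sin θ = -24/25: (6, -2) → (-6/25, -158/25); (-3, 1) → (3/25, 79/25); (-3, -3) → (-93/25, 51/25)
T3 reflect across x = 0: (-6/25, -158/25) → (6/25, -158/25); (3/25, 79/25) → (-3/25, 79/25); (-93/25, 51/25) → (93/25, 51/25)
T4 reflect across y = 0: (6/25, -158/25) → (6/25, 158/25); (-3/25, 79/25) → (-3/25, -79/25); (93/25, 51/25) → (93/25, -51/25)

image vertices: (6/25, 158/25), (-3/25, -79/25), (93/25, -51/25)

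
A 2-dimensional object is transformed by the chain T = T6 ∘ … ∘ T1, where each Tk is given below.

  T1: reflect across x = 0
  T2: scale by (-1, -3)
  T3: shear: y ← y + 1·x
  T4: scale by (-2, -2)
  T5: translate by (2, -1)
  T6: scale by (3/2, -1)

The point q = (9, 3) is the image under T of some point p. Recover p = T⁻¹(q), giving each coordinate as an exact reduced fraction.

p = (-2, -1)

T1 = [-1 0 0; 0 1 0; 0 0 1]
T2·T1 = [1 0 0; 0 -3 0; 0 0 1]
T3·…·T1 = [1 0 0; 1 -3 0; 0 0 1]
T4·…·T1 = [-2 0 0; -2 6 0; 0 0 1]
T5·…·T1 = [-2 0 2; -2 6 -1; 0 0 1]
T6·…·T1 = [-3 0 3; 2 -6 1; 0 0 1]
det M = 18; M⁻¹ = [-1/3 0 1; -1/9 -1/6 1/2; 0 0 1]
M⁻¹ · (9, 3)ᵀ = (-2, -1)ᵀ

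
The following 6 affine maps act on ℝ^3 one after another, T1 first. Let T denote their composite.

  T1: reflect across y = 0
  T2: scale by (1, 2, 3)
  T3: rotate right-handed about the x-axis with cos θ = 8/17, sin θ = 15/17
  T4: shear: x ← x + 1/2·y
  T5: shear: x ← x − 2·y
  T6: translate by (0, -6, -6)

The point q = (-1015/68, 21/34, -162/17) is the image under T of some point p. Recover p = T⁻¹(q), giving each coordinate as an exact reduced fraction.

T1 = [1 0 0 0; 0 -1 0 0; 0 0 1 0; 0 0 0 1]
T2·T1 = [1 0 0 0; 0 -2 0 0; 0 0 3 0; 0 0 0 1]
T3·…·T1 = [1 0 0 0; 0 -16/17 -45/17 0; 0 -30/17 24/17 0; 0 0 0 1]
T4·…·T1 = [1 -8/17 -45/34 0; 0 -16/17 -45/17 0; 0 -30/17 24/17 0; 0 0 0 1]
T5·…·T1 = [1 24/17 135/34 0; 0 -16/17 -45/17 0; 0 -30/17 24/17 0; 0 0 0 1]
T6·…·T1 = [1 24/17 135/34 0; 0 -16/17 -45/17 -6; 0 -30/17 24/17 -6; 0 0 0 1]
det M = -6; M⁻¹ = [1 3/2 0 9; 0 -4/17 -15/34 -69/17; 0 -5/17 8/51 -14/17; 0 0 0 1]
M⁻¹ · (-1015/68, 21/34, -162/17)ᵀ = (-5, 0, -5/2)ᵀ

p = (-5, 0, -5/2)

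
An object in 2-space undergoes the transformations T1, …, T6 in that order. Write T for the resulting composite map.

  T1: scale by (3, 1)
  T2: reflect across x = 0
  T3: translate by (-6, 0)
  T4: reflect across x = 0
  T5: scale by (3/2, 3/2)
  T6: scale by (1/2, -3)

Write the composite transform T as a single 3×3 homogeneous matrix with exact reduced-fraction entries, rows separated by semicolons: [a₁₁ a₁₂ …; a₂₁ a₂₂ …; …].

T1 = [3 0 0; 0 1 0; 0 0 1]
T2·T1 = [-3 0 0; 0 1 0; 0 0 1]
T3·…·T1 = [-3 0 -6; 0 1 0; 0 0 1]
T4·…·T1 = [3 0 6; 0 1 0; 0 0 1]
T5·…·T1 = [9/2 0 9; 0 3/2 0; 0 0 1]
T6·…·T1 = [9/4 0 9/2; 0 -9/2 0; 0 0 1]

T = [9/4 0 9/2; 0 -9/2 0; 0 0 1]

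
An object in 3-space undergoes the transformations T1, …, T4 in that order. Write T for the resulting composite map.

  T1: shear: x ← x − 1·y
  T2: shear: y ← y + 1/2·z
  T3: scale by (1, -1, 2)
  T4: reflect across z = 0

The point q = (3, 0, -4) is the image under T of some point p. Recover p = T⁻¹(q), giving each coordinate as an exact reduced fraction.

T1 = [1 -1 0 0; 0 1 0 0; 0 0 1 0; 0 0 0 1]
T2·T1 = [1 -1 0 0; 0 1 1/2 0; 0 0 1 0; 0 0 0 1]
T3·…·T1 = [1 -1 0 0; 0 -1 -1/2 0; 0 0 2 0; 0 0 0 1]
T4·…·T1 = [1 -1 0 0; 0 -1 -1/2 0; 0 0 -2 0; 0 0 0 1]
det M = 2; M⁻¹ = [1 -1 1/4 0; 0 -1 1/4 0; 0 0 -1/2 0; 0 0 0 1]
M⁻¹ · (3, 0, -4)ᵀ = (2, -1, 2)ᵀ

p = (2, -1, 2)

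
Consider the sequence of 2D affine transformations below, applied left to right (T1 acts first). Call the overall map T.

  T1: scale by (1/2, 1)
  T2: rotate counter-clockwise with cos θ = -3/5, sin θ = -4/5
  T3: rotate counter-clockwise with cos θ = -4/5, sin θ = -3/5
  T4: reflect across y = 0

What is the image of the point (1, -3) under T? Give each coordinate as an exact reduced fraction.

T1 scale by (1/2, 1): (1, -3) → (1/2, -3)
T2 rotate counter-clockwise with cos θ = -3/5, sin θ = -4/5: (1/2, -3) → (-27/10, 7/5)
T3 rotate counter-clockwise with cos θ = -4/5, sin θ = -3/5: (-27/10, 7/5) → (3, 1/2)
T4 reflect across y = 0: (3, 1/2) → (3, -1/2)

T(p) = (3, -1/2)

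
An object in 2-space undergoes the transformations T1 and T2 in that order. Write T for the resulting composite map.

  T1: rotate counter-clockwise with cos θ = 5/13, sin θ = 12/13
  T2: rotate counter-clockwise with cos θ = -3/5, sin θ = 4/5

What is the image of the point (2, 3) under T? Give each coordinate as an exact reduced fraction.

T(p) = (-6/5, -17/5)

T1 rotate counter-clockwise with cos θ = 5/13, sin θ = 12/13: (2, 3) → (-2, 3)
T2 rotate counter-clockwise with cos θ = -3/5, sin θ = 4/5: (-2, 3) → (-6/5, -17/5)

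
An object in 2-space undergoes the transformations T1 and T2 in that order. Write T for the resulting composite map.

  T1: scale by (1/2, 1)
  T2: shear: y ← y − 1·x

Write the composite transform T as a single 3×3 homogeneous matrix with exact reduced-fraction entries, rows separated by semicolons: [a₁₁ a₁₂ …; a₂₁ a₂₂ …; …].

T1 = [1/2 0 0; 0 1 0; 0 0 1]
T2·T1 = [1/2 0 0; -1/2 1 0; 0 0 1]

T = [1/2 0 0; -1/2 1 0; 0 0 1]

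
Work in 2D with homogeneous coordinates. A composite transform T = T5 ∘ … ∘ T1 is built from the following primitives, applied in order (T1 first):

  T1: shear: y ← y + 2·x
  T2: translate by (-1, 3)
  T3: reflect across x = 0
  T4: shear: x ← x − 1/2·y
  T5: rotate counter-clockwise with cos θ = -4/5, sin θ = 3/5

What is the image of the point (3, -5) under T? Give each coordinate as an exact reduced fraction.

T1 shear: y ← y + 2·x: (3, -5) → (3, 1)
T2 translate by (-1, 3): (3, 1) → (2, 4)
T3 reflect across x = 0: (2, 4) → (-2, 4)
T4 shear: x ← x − 1/2·y: (-2, 4) → (-4, 4)
T5 rotate counter-clockwise with cos θ = -4/5, sin θ = 3/5: (-4, 4) → (4/5, -28/5)

T(p) = (4/5, -28/5)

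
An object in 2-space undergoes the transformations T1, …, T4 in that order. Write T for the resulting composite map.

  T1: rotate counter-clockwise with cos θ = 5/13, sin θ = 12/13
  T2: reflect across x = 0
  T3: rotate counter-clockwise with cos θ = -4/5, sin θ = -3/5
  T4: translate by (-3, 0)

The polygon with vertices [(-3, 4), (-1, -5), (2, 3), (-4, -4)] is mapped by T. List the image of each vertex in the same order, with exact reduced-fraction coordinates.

image vertices: (-99/13, -25/13), (-86/65, 313/65), (-14/5, -18/5), (-287/65, 356/65)

T1 rotate counter-clockwise with cos θ = 5/13, sin θ = 12/13: (-3, 4) → (-63/13, -16/13); (-1, -5) → (55/13, -37/13); (2, 3) → (-2, 3); (-4, -4) → (28/13, -68/13)
T2 reflect across x = 0: (-63/13, -16/13) → (63/13, -16/13); (55/13, -37/13) → (-55/13, -37/13); (-2, 3) → (2, 3); (28/13, -68/13) → (-28/13, -68/13)
T3 rotate counter-clockwise with cos θ = -4/5, sin θ = -3/5: (63/13, -16/13) → (-60/13, -25/13); (-55/13, -37/13) → (109/65, 313/65); (2, 3) → (1/5, -18/5); (-28/13, -68/13) → (-92/65, 356/65)
T4 translate by (-3, 0): (-60/13, -25/13) → (-99/13, -25/13); (109/65, 313/65) → (-86/65, 313/65); (1/5, -18/5) → (-14/5, -18/5); (-92/65, 356/65) → (-287/65, 356/65)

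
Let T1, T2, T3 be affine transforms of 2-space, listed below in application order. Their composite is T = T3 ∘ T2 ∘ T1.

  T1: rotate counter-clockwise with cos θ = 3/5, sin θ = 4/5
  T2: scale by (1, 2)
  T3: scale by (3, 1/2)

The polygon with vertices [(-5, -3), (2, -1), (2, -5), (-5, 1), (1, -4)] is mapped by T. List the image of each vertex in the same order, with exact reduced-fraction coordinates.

T1 rotate counter-clockwise with cos θ = 3/5, sin θ = 4/5: (-5, -3) → (-3/5, -29/5); (2, -1) → (2, 1); (2, -5) → (26/5, -7/5); (-5, 1) → (-19/5, -17/5); (1, -4) → (19/5, -8/5)
T2 scale by (1, 2): (-3/5, -29/5) → (-3/5, -58/5); (2, 1) → (2, 2); (26/5, -7/5) → (26/5, -14/5); (-19/5, -17/5) → (-19/5, -34/5); (19/5, -8/5) → (19/5, -16/5)
T3 scale by (3, 1/2): (-3/5, -58/5) → (-9/5, -29/5); (2, 2) → (6, 1); (26/5, -14/5) → (78/5, -7/5); (-19/5, -34/5) → (-57/5, -17/5); (19/5, -16/5) → (57/5, -8/5)

image vertices: (-9/5, -29/5), (6, 1), (78/5, -7/5), (-57/5, -17/5), (57/5, -8/5)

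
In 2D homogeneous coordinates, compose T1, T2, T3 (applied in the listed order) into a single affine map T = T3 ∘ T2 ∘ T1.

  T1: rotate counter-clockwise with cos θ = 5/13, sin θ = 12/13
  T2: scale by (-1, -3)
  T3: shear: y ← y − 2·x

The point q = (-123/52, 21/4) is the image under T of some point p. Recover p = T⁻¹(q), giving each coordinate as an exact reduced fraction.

T1 = [5/13 -12/13 0; 12/13 5/13 0; 0 0 1]
T2·T1 = [-5/13 12/13 0; -36/13 -15/13 0; 0 0 1]
T3·…·T1 = [-5/13 12/13 0; -2 -3 0; 0 0 1]
det M = 3; M⁻¹ = [-1 -4/13 0; 2/3 -5/39 0; 0 0 1]
M⁻¹ · (-123/52, 21/4)ᵀ = (3/4, -9/4)ᵀ

p = (3/4, -9/4)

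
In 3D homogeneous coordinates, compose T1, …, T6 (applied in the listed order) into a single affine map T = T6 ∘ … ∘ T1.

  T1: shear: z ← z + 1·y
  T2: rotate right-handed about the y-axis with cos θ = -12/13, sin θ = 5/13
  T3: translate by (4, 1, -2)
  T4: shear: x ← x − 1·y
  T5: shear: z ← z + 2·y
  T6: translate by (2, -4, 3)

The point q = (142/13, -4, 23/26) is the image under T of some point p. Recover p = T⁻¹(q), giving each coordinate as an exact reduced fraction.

T1 = [1 0 0 0; 0 1 0 0; 0 1 1 0; 0 0 0 1]
T2·T1 = [-12/13 5/13 5/13 0; 0 1 0 0; -5/13 -12/13 -12/13 0; 0 0 0 1]
T3·…·T1 = [-12/13 5/13 5/13 4; 0 1 0 1; -5/13 -12/13 -12/13 -2; 0 0 0 1]
T4·…·T1 = [-12/13 -8/13 5/13 3; 0 1 0 1; -5/13 -12/13 -12/13 -2; 0 0 0 1]
T5·…·T1 = [-12/13 -8/13 5/13 3; 0 1 0 1; -5/13 14/13 -12/13 0; 0 0 0 1]
T6·…·T1 = [-12/13 -8/13 5/13 5; 0 1 0 -3; -5/13 14/13 -12/13 3; 0 0 0 1]
det M = 1; M⁻¹ = [-12/13 -2/13 -5/13 69/13; 0 1 0 3; 5/13 16/13 -12/13 59/13; 0 0 0 1]
M⁻¹ · (142/13, -4, 23/26)ᵀ = (-9/2, -1, 3)ᵀ

p = (-9/2, -1, 3)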